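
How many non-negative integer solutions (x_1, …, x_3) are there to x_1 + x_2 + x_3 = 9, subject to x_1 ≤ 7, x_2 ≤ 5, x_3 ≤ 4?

Ignoring the caps, the number of non-negative solutions to x_1+…+x_3 = 9 is C(11,2) = 55.
Subtract solutions that violate a single cap (substitute x_i' = x_i − (cap_i+1)): x_1 ≥ 8 gives C(3,2) = 3; x_2 ≥ 6 gives C(5,2) = 10; x_3 ≥ 5 gives C(6,2) = 15. Together 28.
No two caps can be exceeded simultaneously, so the pair terms are all 0.
By inclusion–exclusion the count is 55 − 28 + 0 = 27.

27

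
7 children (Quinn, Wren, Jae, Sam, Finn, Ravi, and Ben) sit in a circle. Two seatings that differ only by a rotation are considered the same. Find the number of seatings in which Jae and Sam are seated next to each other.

Treat {Jae, Sam} as one unit (2 internal orders) and seat the resulting 6 units around the table: (5)! circular arrangements.
So 2 × (5)! = 2 × 120 = 240.

240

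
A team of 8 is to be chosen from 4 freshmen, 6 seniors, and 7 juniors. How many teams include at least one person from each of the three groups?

With no constraint there are C(17,8) = 24310 possible selections.
Subtract selections that omit an entire group: no freshmen → C(13,8) = 1287; no seniors → C(11,8) = 165; no juniors → C(10,8) = 45.
Add back selections omitting two groups (i.e. drawn from a single group): C(4,8) + C(6,8) + C(7,8) = 0.
By inclusion–exclusion: 24310 − 1497 + 0 = 22813.

22813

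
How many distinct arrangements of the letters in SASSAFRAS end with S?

With the last slot taken by S, it remains to arrange the other 8 letters (ASSAFRAS).
Those 8 letters have A appearing 3 times and S appearing 3 times, giving (8)!/(3!·3!) = 1120.

1120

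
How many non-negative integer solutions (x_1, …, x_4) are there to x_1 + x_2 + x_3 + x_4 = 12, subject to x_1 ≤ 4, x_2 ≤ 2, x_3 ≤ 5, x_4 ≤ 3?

10

Without the upper bounds there are C(15,3) = 455 ways to split 12 among 4 variables.
Subtract solutions that violate a single cap (substitute x_i' = x_i − (cap_i+1)): x_1 ≥ 5 gives C(10,3) = 120; x_2 ≥ 3 gives C(12,3) = 220; x_3 ≥ 6 gives C(9,3) = 84; x_4 ≥ 4 gives C(11,3) = 165. Together 589.
Add back pairs where two caps are both exceeded: 35 + 4 + 20 + 20 + 56 + 10 = 145.
Subtract triples: 0 + 1 + 0 + 0 = 1.
By inclusion–exclusion the count is 455 − 589 + 145 − 1 = 10.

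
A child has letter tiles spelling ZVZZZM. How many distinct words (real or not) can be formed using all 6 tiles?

30

The 6 letters of ZVZZZM have repeats: Z appearing 4 times.
Dividing 6! = 720 by 4! = 24 for the repeated letters gives 30.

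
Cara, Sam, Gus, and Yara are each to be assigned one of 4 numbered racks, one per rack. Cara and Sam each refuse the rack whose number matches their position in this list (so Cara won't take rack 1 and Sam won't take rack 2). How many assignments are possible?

14

Let Aᵢ (for i ∈ {1, 2}) be the placements that put person i in their forbidden rack. Any j of these fix j positions, leaving (4−j)! ways to fill the rest, and there are C(2,j) ways to pick which j.
By inclusion–exclusion, the number of valid placements is Σ_{j=0}^{2} (−1)^j C(2,j)·(4−j)!.
Computing: 24 − 12 + 2 = 14.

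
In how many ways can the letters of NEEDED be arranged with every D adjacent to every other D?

Treat the 2 copies of D as a single block. The multiset to arrange is then {DD, E, E, E, N}, 5 items in all.
That gives (5)!/(3!) = 20 arrangements.

20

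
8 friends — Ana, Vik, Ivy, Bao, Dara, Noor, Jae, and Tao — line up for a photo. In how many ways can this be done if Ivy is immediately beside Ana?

Glue Ivy and Ana into one block (2 internal orders), leaving 7 units to arrange in a row.
That gives 2 × 7! = 2 × 5040 = 10080.

10080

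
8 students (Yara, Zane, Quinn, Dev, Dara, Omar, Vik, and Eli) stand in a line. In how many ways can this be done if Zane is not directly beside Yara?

30240

Of the 8! = 40320 arrangements, those with Zane and Yara adjacent number 2 × 7! = 10080 (treat the pair as a block with 2 internal orders).
Complementary counting: 40320 − 10080 = 30240.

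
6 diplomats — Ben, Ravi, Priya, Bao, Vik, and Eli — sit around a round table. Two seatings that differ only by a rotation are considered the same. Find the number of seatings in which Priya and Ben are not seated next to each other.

All circular seatings of 6 people number (5)! = 120.
Seatings with Priya beside Ben: treat them as a block with 2 internal orders, giving 2 × (4)! = 48.
Subtracting, 120 − 48 = 72.

72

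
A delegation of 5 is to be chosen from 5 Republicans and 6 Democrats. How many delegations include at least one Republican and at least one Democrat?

Unrestricted: C(11,5) = 462 ways to pick any 5 of the 11.
Selections missing a whole group: no Republicans → C(6,5) = 6; no Democrats → C(5,5) = 1.
Both groups omitted at once is impossible, so 462 − 7 = 455.

455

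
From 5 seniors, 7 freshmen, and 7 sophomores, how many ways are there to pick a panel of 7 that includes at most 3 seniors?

48477

Split by how many seniors are chosen (0 through 3).
Sum: C(5,0)·C(14,7) + C(5,1)·C(14,6) + C(5,2)·C(14,5) + C(5,3)·C(14,4) = 3432 + 15015 + 20020 + 10010 = 48477.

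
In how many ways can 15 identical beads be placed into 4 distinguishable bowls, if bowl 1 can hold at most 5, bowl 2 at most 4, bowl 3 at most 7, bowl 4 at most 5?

Ignoring the caps, the number of non-negative solutions to x_1+…+x_4 = 15 is C(18,3) = 816.
Subtract solutions that violate a single cap (substitute x_i' = x_i − (cap_i+1)): x_1 ≥ 6 gives C(12,3) = 220; x_2 ≥ 5 gives C(13,3) = 286; x_3 ≥ 8 gives C(10,3) = 120; x_4 ≥ 6 gives C(12,3) = 220. Together 846.
Add back pairs where two caps are both exceeded: 35 + 4 + 20 + 10 + 35 + 4 = 108.
By inclusion–exclusion the count is 816 − 846 + 108 = 78.

78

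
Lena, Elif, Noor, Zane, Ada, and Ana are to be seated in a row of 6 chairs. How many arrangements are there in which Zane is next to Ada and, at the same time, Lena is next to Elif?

Treat {Zane,Ada} as one block (2 orders) and {Lena,Elif} as another (2 orders).
That leaves 4 units to arrange: 2 × 2 × 4! = 4 × 24 = 96.

96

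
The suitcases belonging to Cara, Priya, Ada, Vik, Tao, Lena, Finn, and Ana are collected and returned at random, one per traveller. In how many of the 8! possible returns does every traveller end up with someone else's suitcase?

14833

Let Aᵢ be the assignments in which traveller i gets their own suitcase. We want the size of the complement of A₁∪…∪A_8.
By inclusion–exclusion this is Σ_{j=0}^{8} (−1)^j C(8,j)·(8−j)!.
Computing: 40320 − 40320 + 20160 − 6720 + 1680 − 336 + 56 − 8 + 1 = 14833.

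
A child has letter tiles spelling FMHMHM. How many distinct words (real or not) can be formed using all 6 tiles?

The 6 letters of FMHMHM have repeats: H appearing twice and M appearing 3 times.
The number of distinct arrangements is 6!/(3!·2!) = 720/12 = 60.

60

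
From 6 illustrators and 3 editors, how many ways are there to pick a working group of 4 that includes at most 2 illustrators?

51

Split by how many illustrators are chosen (0 through 2).
Sum: C(6,0)·C(3,4) + C(6,1)·C(3,3) + C(6,2)·C(3,2) = 0 + 6 + 45 = 51.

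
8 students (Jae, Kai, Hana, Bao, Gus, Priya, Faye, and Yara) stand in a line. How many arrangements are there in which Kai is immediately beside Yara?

Glue Kai and Yara into one block (2 internal orders), leaving 7 units to arrange in a row.
That gives 2 × 7! = 2 × 5040 = 10080.

10080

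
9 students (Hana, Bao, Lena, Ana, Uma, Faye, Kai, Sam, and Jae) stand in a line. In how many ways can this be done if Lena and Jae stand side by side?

Treat {Lena, Jae} as a single unit. There are 8 units to order, and the pair itself can be ordered 2 ways.
That gives 2 × 8! = 2 × 40320 = 80640.

80640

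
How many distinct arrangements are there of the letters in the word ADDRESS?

1260

ADDRESS has 7 letters with D appearing twice and S appearing twice.
Dividing 7! = 5040 by 2!·2! = 4 for the repeated letters gives 1260.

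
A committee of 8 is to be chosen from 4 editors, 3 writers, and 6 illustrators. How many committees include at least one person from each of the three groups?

Unrestricted: C(13,8) = 1287 ways to pick any 8 of the 13.
Subtract selections that omit an entire group: no editors → C(9,8) = 9; no writers → C(10,8) = 45; no illustrators → C(7,8) = 0.
Add back selections omitting two groups (i.e. drawn from a single group): C(4,8) + C(3,8) + C(6,8) = 0.
By inclusion–exclusion: 1287 − 54 + 0 = 1233.

1233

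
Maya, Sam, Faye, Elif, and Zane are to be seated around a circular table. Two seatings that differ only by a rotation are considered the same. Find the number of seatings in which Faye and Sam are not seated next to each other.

12

All circular seatings of 5 people number (4)! = 24.
Those with Faye next to Sam: fuse the pair into one unit and seat 4 units around a circle — 2·(3)! = 12.
Subtracting, 24 − 12 = 12.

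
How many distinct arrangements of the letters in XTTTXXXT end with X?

Fix X in the last position and arrange the remaining 7 letters.
Those 7 letters have T appearing 4 times and X appearing 3 times, giving (7)!/(4!·3!) = 35.

35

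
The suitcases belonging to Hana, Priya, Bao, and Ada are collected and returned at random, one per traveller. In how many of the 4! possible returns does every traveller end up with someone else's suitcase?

Let Aᵢ be the assignments in which traveller i gets their own suitcase. We want the size of the complement of A₁∪…∪A_4.
By inclusion–exclusion this is Σ_{j=0}^{4} (−1)^j C(4,j)·(4−j)!.
Computing: 24 − 24 + 12 − 4 + 1 = 9.

9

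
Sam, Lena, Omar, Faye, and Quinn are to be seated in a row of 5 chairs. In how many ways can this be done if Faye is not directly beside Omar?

Of the 5! = 120 arrangements, those with Faye and Omar adjacent number 2 × 4! = 48 (treat the pair as a block with 2 internal orders).
So 120 − 48 = 72 arrangements keep them apart.

72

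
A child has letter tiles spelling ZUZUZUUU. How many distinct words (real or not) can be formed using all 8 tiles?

56

ZUZUZUUU has 8 letters with U appearing 5 times and Z appearing 3 times.
The number of distinct arrangements is 8!/(5!·3!) = 40320/720 = 56.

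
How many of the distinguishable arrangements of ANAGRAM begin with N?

120

Fix N in the first position and arrange the remaining 6 letters.
Those 6 letters have A appearing 3 times, giving (6)!/(3!) = 120.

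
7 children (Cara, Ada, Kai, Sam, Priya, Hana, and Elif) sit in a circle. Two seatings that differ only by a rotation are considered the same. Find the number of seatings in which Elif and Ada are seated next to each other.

240

Treat {Elif, Ada} as one unit (2 internal orders) and seat the resulting 6 units around the table: (5)! circular arrangements.
So 2 × (5)! = 2 × 120 = 240.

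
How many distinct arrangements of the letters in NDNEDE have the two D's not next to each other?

60

Total arrangements of NDNEDE: 6!/(2!·2!·2!) = 90.
If the two D's are adjacent, glue them into one block, leaving 5 items to arrange: (5)!/(2!·2!) = 30 ways.
Subtracting, 90 − 30 = 60 arrangements keep the D's apart.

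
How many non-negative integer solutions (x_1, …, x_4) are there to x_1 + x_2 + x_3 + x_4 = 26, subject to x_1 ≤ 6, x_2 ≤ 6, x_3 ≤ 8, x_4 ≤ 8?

Without the upper bounds there are C(29,3) = 3654 ways to split 26 among 4 variables.
Subtract solutions that violate a single cap (substitute x_i' = x_i − (cap_i+1)): x_1 ≥ 7 gives C(22,3) = 1540; x_2 ≥ 7 gives C(22,3) = 1540; x_3 ≥ 9 gives C(20,3) = 1140; x_4 ≥ 9 gives C(20,3) = 1140. Together 5360.
Add back pairs where two caps are both exceeded: 455 + 286 + 286 + 286 + 286 + 165 = 1764.
Subtract triples: 20 + 20 + 4 + 4 = 48.
By inclusion–exclusion the count is 3654 − 5360 + 1764 − 48 = 10.

10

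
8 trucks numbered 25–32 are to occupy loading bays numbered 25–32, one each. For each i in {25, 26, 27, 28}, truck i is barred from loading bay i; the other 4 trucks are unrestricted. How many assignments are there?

Let Aᵢ (for 25 ≤ i ≤ 28) be the placements that put truck i in its forbidden loading bay. Any j of these fix j positions, leaving (8−j)! ways to fill the rest, and there are C(4,j) ways to pick which j.
By inclusion–exclusion, the number of valid placements is Σ_{j=0}^{4} (−1)^j C(4,j)·(8−j)!.
Computing: 40320 − 20160 + 4320 − 480 + 24 = 24024.

24024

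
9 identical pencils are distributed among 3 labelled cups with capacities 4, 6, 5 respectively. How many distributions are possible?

24

Without the upper bounds there are C(11,2) = 55 ways to split 9 among 3 cups.
Subtract solutions that violate a single cap (substitute x_i' = x_i − (cap_i+1)): x_1 ≥ 5 gives C(6,2) = 15; x_2 ≥ 7 gives C(4,2) = 6; x_3 ≥ 6 gives C(5,2) = 10. Together 31.
No two caps can be exceeded simultaneously, so the pair terms are all 0.
By inclusion–exclusion the count is 55 − 31 + 0 = 24.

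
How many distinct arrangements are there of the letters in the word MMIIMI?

20

The 6 letters of MMIIMI have repeats: I appearing 3 times and M appearing 3 times.
Dividing 6! = 720 by 3!·3! = 36 for the repeated letters gives 20.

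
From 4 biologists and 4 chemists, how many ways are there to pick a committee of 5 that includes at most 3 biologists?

Split by how many biologists are chosen (0 through 3).
Sum: C(4,0)·C(4,5) + C(4,1)·C(4,4) + C(4,2)·C(4,3) + C(4,3)·C(4,2) = 0 + 4 + 24 + 24 = 52.

52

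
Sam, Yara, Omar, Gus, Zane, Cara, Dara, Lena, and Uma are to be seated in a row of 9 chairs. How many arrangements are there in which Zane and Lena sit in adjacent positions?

80640

Place the 7 others and the Zane-Lena pair as 8 objects in a line; the pair has 2 internal arrangements.
So the count is 2·(8)! = 80640.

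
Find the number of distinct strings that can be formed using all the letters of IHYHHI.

Letter multiplicities in IHYHHI: H×3, I×2, Y×1.
The number of distinct arrangements is 6!/(3!·2!) = 720/12 = 60.

60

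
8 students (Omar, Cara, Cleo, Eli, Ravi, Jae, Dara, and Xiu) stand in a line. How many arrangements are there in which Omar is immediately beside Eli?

10080

Treat {Omar, Eli} as a single unit. There are 7 units to order, and the pair itself can be ordered 2 ways.
That gives 2 × 7! = 2 × 5040 = 10080.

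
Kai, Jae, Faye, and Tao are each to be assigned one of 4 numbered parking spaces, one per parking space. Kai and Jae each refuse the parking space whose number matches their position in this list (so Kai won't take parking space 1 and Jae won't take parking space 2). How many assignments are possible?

14

Let Aᵢ (for i ∈ {1, 2}) be the placements that put person i in their forbidden parking space. Any j of these fix j positions, leaving (4−j)! ways to fill the rest, and there are C(2,j) ways to pick which j.
By inclusion–exclusion, the number of valid placements is Σ_{j=0}^{2} (−1)^j C(2,j)·(4−j)!.
Computing: 24 − 12 + 2 = 14.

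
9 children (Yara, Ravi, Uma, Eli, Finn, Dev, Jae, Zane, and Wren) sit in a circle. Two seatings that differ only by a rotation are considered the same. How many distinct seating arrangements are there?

Fix one person's seat to break rotational symmetry; the remaining 8 people can be arranged in (8)! = 40320 ways.

40320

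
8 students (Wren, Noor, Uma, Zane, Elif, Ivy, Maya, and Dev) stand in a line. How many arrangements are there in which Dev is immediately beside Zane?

Glue Dev and Zane into one block (2 internal orders), leaving 7 units to arrange in a row.
So the count is 2·(7)! = 10080.

10080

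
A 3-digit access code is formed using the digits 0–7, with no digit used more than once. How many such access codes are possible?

With no repetition, fill the 3 digits in order: 8 choices, then 7, down to 6.
That product is 8 × 7 × 6 = 336.

336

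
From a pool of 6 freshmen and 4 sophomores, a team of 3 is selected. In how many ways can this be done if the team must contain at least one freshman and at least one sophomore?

Total 3-person selections from all 10: C(10,3) = 120.
Subtract selections that omit an entire group: no freshmen → C(4,3) = 4; no sophomores → C(6,3) = 20.
Both groups omitted at once is impossible, so 120 − 24 = 96.

96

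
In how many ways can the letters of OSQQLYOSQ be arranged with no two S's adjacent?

11760

There are 9!/(3!·2!·2!) = 15120 arrangements of OSQQLYOSQ in total.
Arrangements with the S's together: treat SS as one letter, giving (8)!/(3!·2!) = 3360.
Subtracting, 15120 − 3360 = 11760 arrangements keep the S's apart.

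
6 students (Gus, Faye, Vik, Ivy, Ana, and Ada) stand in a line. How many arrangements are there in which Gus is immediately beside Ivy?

Place the 4 others and the Gus-Ivy pair as 5 objects in a line; the pair has 2 internal arrangements.
So the count is 2·(5)! = 240.

240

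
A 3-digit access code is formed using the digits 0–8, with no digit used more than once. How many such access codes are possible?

504

This is a permutation of 3 out of 9: P(9,3) = 9!/6!.
That product is 9 × 8 × 7 = 504.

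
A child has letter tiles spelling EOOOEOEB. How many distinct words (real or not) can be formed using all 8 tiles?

280

The 8 letters of EOOOEOEB have repeats: E appearing 3 times and O appearing 4 times.
So there are 8! / (4!·3!) = 280 distinguishable arrangements.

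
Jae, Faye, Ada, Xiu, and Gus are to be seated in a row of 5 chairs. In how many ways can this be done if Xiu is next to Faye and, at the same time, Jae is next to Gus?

Treat {Xiu,Faye} as one block (2 orders) and {Jae,Gus} as another (2 orders).
That leaves 3 units to arrange: 2 × 2 × 3! = 4 × 6 = 24.

24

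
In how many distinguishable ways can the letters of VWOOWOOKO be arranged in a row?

1512

VWOOWOOKO has 9 letters with O appearing 5 times and W appearing twice.
The number of distinct arrangements is 9!/(5!·2!) = 362880/240 = 1512.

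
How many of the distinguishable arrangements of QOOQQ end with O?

4

With the last slot taken by O, it remains to arrange the other 4 letters (QOQQ).
Those 4 letters have Q appearing 3 times, giving (4)!/(3!) = 4.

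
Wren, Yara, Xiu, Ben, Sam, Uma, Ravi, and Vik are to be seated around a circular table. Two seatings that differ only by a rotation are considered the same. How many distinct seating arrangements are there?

5040

Seat Wren anywhere (absorbing the rotational symmetry), then permute the other 7: (7)! = 5040.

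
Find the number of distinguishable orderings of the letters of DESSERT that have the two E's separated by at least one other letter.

Total arrangements of DESSERT: 7!/(2!·2!) = 1260.
If the two E's are adjacent, glue them into one block, leaving 6 items to arrange: (6)!/(2!) = 360 ways.
Subtracting, 1260 − 360 = 900 arrangements keep the E's apart.

900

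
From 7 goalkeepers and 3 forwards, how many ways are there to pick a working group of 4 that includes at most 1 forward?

140

Split by how many forwards are chosen (0 through 1).
Sum: C(3,0)·C(7,4) + C(3,1)·C(7,3) = 35 + 105 = 140.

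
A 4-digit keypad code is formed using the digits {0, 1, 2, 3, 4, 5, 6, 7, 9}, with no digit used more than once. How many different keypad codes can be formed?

This is a permutation of 4 out of 9: P(9,4) = 9!/5!.
That product is 9 × 8 × 7 × 6 = 3024.

3024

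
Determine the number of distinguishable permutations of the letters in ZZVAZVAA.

560

Letter multiplicities in ZZVAZVAA: A×3, V×2, Z×3.
The number of distinct arrangements is 8!/(3!·3!·2!) = 40320/72 = 560.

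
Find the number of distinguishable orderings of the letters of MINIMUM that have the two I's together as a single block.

120

Treat the 2 copies of I as a single block. The multiset to arrange is then {II, M, M, M, N, U}, 6 items in all.
That gives (6)!/(3!) = 120 arrangements.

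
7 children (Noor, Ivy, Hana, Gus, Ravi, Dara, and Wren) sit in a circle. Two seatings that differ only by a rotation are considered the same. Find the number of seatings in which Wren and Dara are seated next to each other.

240

Glue Wren and Dara into a block (2 internal orders). Seating 6 units around a circle gives (5)! arrangements.
So 2 × (5)! = 2 × 120 = 240.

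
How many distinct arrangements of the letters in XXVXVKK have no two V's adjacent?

Total arrangements of XXVXVKK: 7!/(3!·2!·2!) = 210.
Arrangements with the V's together: treat VV as one letter, giving (6)!/(3!·2!) = 60.
Hence 210 − 60 = 150.

150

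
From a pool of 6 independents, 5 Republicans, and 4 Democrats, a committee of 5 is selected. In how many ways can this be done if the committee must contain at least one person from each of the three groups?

With no constraint there are C(15,5) = 3003 possible selections.
Selections missing a whole group: no independents → C(9,5) = 126; no Republicans → C(10,5) = 252; no Democrats → C(11,5) = 462.
Add back selections omitting two groups (i.e. drawn from a single group): C(6,5) + C(5,5) + C(4,5) = 7.
By inclusion–exclusion: 3003 − 840 + 7 = 2170.

2170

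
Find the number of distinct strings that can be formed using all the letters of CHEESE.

120

Letter multiplicities in CHEESE: C×1, E×3, H×1, S×1.
The number of distinct arrangements is 6!/(3!) = 720/6 = 120.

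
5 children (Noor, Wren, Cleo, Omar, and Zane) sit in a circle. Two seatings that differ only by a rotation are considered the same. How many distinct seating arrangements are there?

24

Seat Noor anywhere (absorbing the rotational symmetry), then permute the other 4: (4)! = 24.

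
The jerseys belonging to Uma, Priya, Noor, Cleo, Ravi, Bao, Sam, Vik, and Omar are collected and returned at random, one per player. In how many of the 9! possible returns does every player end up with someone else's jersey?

133496

Let Aᵢ be the assignments in which player i gets their old jersey. We want the size of the complement of A₁∪…∪A_9.
By inclusion–exclusion this is Σ_{j=0}^{9} (−1)^j C(9,j)·(9−j)!.
Computing: 362880 − 362880 + 181440 − 60480 + 15120 − 3024 + 504 − 72 + 9 − 1 = 133496.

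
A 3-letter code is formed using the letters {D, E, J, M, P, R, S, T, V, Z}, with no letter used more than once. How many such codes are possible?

720

This is a permutation of 3 out of 10: P(10,3) = 10!/7!.
10 × 9 × 8 = 720.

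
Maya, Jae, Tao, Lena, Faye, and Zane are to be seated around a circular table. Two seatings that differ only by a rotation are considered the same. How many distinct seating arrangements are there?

120

Around a circle, 6 distinct people have 6!/6 = (5)! = 120 rotationally distinct seatings.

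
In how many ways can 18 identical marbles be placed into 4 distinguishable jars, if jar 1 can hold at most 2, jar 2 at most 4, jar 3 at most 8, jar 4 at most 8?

Without the upper bounds there are C(21,3) = 1330 ways to split 18 among 4 jars.
Subtract solutions that violate a single cap (substitute x_i' = x_i − (cap_i+1)): x_1 ≥ 3 gives C(18,3) = 816; x_2 ≥ 5 gives C(16,3) = 560; x_3 ≥ 9 gives C(12,3) = 220; x_4 ≥ 9 gives C(12,3) = 220. Together 1816.
Add back pairs where two caps are both exceeded: 286 + 84 + 84 + 35 + 35 + 1 = 525.
Subtract triples: 4 + 4 + 0 + 0 = 8.
By inclusion–exclusion the count is 1330 − 1816 + 525 − 8 = 31.

31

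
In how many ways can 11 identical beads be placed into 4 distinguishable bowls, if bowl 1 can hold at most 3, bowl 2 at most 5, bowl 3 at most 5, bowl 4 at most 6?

By stars and bars, unrestricted non-negative solutions to x_1+…+x_4 = 11 number C(11+3,3) = 364.
Subtract solutions that violate a single cap (substitute x_i' = x_i − (cap_i+1)): x_1 ≥ 4 gives C(10,3) = 120; x_2 ≥ 6 gives C(8,3) = 56; x_3 ≥ 6 gives C(8,3) = 56; x_4 ≥ 7 gives C(7,3) = 35. Together 267.
Add back pairs where two caps are both exceeded: 4 + 4 + 1 + 0 + 0 + 0 = 9.
By inclusion–exclusion the count is 364 − 267 + 9 = 106.

106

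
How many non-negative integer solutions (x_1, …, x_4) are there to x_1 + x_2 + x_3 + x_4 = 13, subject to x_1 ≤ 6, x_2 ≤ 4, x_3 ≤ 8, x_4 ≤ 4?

By stars and bars, unrestricted non-negative solutions to x_1+…+x_4 = 13 number C(13+3,3) = 560.
Subtract solutions that violate a single cap (substitute x_i' = x_i − (cap_i+1)): x_1 ≥ 7 gives C(9,3) = 84; x_2 ≥ 5 gives C(11,3) = 165; x_3 ≥ 9 gives C(7,3) = 35; x_4 ≥ 5 gives C(11,3) = 165. Together 449.
Add back pairs where two caps are both exceeded: 4 + 0 + 4 + 0 + 20 + 0 = 28.
By inclusion–exclusion the count is 560 − 449 + 28 = 139.

139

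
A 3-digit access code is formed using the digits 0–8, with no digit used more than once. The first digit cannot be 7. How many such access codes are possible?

The first digit has 9−1 = 8 choices (anything except 7).
The remaining 2 digits are filled from the other 8 symbols without repetition: 8 × 7 = 56.
Total: 8 × 56 = 448.

448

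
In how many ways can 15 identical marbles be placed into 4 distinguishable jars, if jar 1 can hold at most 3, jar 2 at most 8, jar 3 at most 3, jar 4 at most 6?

Without the upper bounds there are C(18,3) = 816 ways to split 15 among 4 jars.
Subtract solutions that violate a single cap (substitute x_i' = x_i − (cap_i+1)): x_1 ≥ 4 gives C(14,3) = 364; x_2 ≥ 9 gives C(9,3) = 84; x_3 ≥ 4 gives C(14,3) = 364; x_4 ≥ 7 gives C(11,3) = 165. Together 977.
Add back pairs where two caps are both exceeded: 10 + 120 + 35 + 10 + 0 + 35 = 210.
Subtract triples: 0 + 0 + 1 + 0 = 1.
By inclusion–exclusion the count is 816 − 977 + 210 − 1 = 48.

48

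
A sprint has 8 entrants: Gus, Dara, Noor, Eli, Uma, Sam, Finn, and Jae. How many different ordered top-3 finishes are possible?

There are 8 choices for 1st place, 7 for 2nd, and 6 for 3rd.
That gives 8 × 7 × 6 = 336.

336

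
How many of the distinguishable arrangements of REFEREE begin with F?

15

Fix F in the first position and arrange the remaining 6 letters.
Those 6 letters have E appearing 4 times and R appearing twice, giving (6)!/(4!·2!) = 15.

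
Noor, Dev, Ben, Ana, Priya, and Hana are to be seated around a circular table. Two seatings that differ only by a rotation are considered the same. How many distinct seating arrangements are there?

120

Fix one person's seat to break rotational symmetry; the remaining 5 people can be arranged in (5)! = 120 ways.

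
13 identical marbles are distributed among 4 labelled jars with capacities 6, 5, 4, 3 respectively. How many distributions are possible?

51

By stars and bars, unrestricted non-negative solutions to x_1+…+x_4 = 13 number C(13+3,3) = 560.
Subtract solutions that violate a single cap (substitute x_i' = x_i − (cap_i+1)): x_1 ≥ 7 gives C(9,3) = 84; x_2 ≥ 6 gives C(10,3) = 120; x_3 ≥ 5 gives C(11,3) = 165; x_4 ≥ 4 gives C(12,3) = 220. Together 589.
Add back pairs where two caps are both exceeded: 1 + 4 + 10 + 10 + 20 + 35 = 80.
By inclusion–exclusion the count is 560 − 589 + 80 = 51.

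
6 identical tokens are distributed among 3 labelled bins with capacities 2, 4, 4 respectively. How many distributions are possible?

Ignoring the caps, the number of non-negative solutions to x_1+…+x_3 = 6 is C(8,2) = 28.
Subtract solutions that violate a single cap (substitute x_i' = x_i − (cap_i+1)): x_1 ≥ 3 gives C(5,2) = 10; x_2 ≥ 5 gives C(3,2) = 3; x_3 ≥ 5 gives C(3,2) = 3. Together 16.
No two caps can be exceeded simultaneously, so the pair terms are all 0.
By inclusion–exclusion the count is 28 − 16 + 0 = 12.

12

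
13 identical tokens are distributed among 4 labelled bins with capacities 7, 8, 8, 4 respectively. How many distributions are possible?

Ignoring the caps, the number of non-negative solutions to x_1+…+x_4 = 13 is C(16,3) = 560.
Subtract solutions that violate a single cap (substitute x_i' = x_i − (cap_i+1)): x_1 ≥ 8 gives C(8,3) = 56; x_2 ≥ 9 gives C(7,3) = 35; x_3 ≥ 9 gives C(7,3) = 35; x_4 ≥ 5 gives C(11,3) = 165. Together 291.
Add back pairs where two caps are both exceeded: 0 + 0 + 1 + 0 + 0 + 0 = 1.
By inclusion–exclusion the count is 560 − 291 + 1 = 270.

270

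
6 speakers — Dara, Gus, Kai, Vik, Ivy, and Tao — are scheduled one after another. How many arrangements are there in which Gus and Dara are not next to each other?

Of the 6! = 720 arrangements, those with Gus and Dara adjacent number 2 × 5! = 240 (treat the pair as a block with 2 internal orders).
So 720 − 240 = 480 arrangements keep them apart.

480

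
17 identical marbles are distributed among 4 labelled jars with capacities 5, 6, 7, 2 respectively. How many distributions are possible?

19

Ignoring the caps, the number of non-negative solutions to x_1+…+x_4 = 17 is C(20,3) = 1140.
Subtract solutions that violate a single cap (substitute x_i' = x_i − (cap_i+1)): x_1 ≥ 6 gives C(14,3) = 364; x_2 ≥ 7 gives C(13,3) = 286; x_3 ≥ 8 gives C(12,3) = 220; x_4 ≥ 3 gives C(17,3) = 680. Together 1550.
Add back pairs where two caps are both exceeded: 35 + 20 + 165 + 10 + 120 + 84 = 434.
Subtract triples: 0 + 4 + 1 + 0 = 5.
By inclusion–exclusion the count is 1140 − 1550 + 434 − 5 = 19.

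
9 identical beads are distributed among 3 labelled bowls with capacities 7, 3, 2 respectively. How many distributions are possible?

By stars and bars, unrestricted non-negative solutions to x_1+…+x_3 = 9 number C(9+2,2) = 55.
Subtract solutions that violate a single cap (substitute x_i' = x_i − (cap_i+1)): x_1 ≥ 8 gives C(3,2) = 3; x_2 ≥ 4 gives C(7,2) = 21; x_3 ≥ 3 gives C(8,2) = 28. Together 52.
Add back pairs where two caps are both exceeded: 0 + 0 + 6 = 6.
By inclusion–exclusion the count is 55 − 52 + 6 = 9.

9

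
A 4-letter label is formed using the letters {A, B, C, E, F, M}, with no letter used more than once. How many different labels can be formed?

360

This is a permutation of 4 out of 6: P(6,4) = 6!/2!.
That product is 6 × 5 × 4 × 3 = 360.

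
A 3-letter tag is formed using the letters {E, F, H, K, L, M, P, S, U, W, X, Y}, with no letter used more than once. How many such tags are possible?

1320

With no repetition, fill the 3 letters in order: 12 choices, then 11, down to 10.
12 × 11 × 10 = 1320.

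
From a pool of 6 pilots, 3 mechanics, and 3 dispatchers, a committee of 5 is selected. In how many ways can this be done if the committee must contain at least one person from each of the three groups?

540

Total 5-person selections from all 12: C(12,5) = 792.
Subtract selections that omit an entire group: no pilots → C(6,5) = 6; no mechanics → C(9,5) = 126; no dispatchers → C(9,5) = 126.
Add back selections omitting two groups (i.e. drawn from a single group): C(6,5) + C(3,5) + C(3,5) = 6.
By inclusion–exclusion: 792 − 258 + 6 = 540.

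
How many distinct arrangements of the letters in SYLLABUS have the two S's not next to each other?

7560

Total arrangements of SYLLABUS: 8!/(2!·2!) = 10080.
If the two S's are adjacent, glue them into one block, leaving 7 items to arrange: (7)!/(2!) = 2520 ways.
Subtracting, 10080 − 2520 = 7560 arrangements keep the S's apart.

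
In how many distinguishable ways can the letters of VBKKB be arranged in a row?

30

The 5 letters of VBKKB have repeats: B appearing twice and K appearing twice.
Dividing 5! = 120 by 2!·2! = 4 for the repeated letters gives 30.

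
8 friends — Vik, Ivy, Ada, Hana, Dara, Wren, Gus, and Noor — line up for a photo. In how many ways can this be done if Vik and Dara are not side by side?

30240

Of the 8! = 40320 arrangements, those with Vik and Dara adjacent number 2 × 7! = 10080 (treat the pair as a block with 2 internal orders).
So 40320 − 10080 = 30240 arrangements keep them apart.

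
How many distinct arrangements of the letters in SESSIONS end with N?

Fix N in the last position and arrange the remaining 7 letters.
Those 7 letters have S appearing 4 times, giving (7)!/(4!) = 210.

210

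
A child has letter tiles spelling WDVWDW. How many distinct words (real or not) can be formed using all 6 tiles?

60

WDVWDW has 6 letters with D appearing twice and W appearing 3 times.
So there are 6! / (3!·2!) = 60 distinguishable arrangements.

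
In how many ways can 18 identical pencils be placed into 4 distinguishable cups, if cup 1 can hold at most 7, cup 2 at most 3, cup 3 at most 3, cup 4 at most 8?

By stars and bars, unrestricted non-negative solutions to x_1+…+x_4 = 18 number C(18+3,3) = 1330.
Subtract solutions that violate a single cap (substitute x_i' = x_i − (cap_i+1)): x_1 ≥ 8 gives C(13,3) = 286; x_2 ≥ 4 gives C(17,3) = 680; x_3 ≥ 4 gives C(17,3) = 680; x_4 ≥ 9 gives C(12,3) = 220. Together 1866.
Add back pairs where two caps are both exceeded: 84 + 84 + 4 + 286 + 56 + 56 = 570.
Subtract triples: 10 + 0 + 0 + 4 = 14.
By inclusion–exclusion the count is 1330 − 1866 + 570 − 14 = 20.

20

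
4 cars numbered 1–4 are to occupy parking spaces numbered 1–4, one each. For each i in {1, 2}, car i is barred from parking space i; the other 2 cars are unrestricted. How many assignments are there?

14

Let Aᵢ (for i ∈ {1, 2}) be the placements that put car i in its forbidden parking space. Any j of these fix j positions, leaving (4−j)! ways to fill the rest, and there are C(2,j) ways to pick which j.
By inclusion–exclusion, the number of valid placements is Σ_{j=0}^{2} (−1)^j C(2,j)·(4−j)!.
Computing: 24 − 12 + 2 = 14.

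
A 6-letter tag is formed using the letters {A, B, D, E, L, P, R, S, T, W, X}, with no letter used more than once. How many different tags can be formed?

332640

Choose and order 6 of the 11 symbols: the first letter has 11 options, the next 10, and so on down to 6.
That product is 11 × 10 × 9 × 8 × 7 × 6 = 332640.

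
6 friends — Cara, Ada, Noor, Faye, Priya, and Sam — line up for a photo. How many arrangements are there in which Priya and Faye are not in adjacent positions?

Of the 6! = 720 arrangements, those with Priya and Faye adjacent number 2 × 5! = 240 (treat the pair as a block with 2 internal orders).
So 720 − 240 = 480 arrangements keep them apart.

480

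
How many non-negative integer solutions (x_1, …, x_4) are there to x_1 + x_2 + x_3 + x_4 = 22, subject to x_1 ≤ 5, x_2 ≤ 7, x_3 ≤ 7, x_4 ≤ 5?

Without the upper bounds there are C(25,3) = 2300 ways to split 22 among 4 variables.
Subtract solutions that violate a single cap (substitute x_i' = x_i − (cap_i+1)): x_1 ≥ 6 gives C(19,3) = 969; x_2 ≥ 8 gives C(17,3) = 680; x_3 ≥ 8 gives C(17,3) = 680; x_4 ≥ 6 gives C(19,3) = 969. Together 3298.
Add back pairs where two caps are both exceeded: 165 + 165 + 286 + 84 + 165 + 165 = 1030.
Subtract triples: 1 + 10 + 10 + 1 = 22.
By inclusion–exclusion the count is 2300 − 3298 + 1030 − 22 = 10.

10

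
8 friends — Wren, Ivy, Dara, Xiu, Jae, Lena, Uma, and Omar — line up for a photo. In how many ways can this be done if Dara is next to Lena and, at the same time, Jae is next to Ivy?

2880

Treat {Dara,Lena} as one block (2 orders) and {Jae,Ivy} as another (2 orders).
That leaves 6 units to arrange: 2 × 2 × 6! = 4 × 720 = 2880.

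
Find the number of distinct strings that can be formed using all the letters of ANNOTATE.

5040

Letter multiplicities in ANNOTATE: A×2, E×1, N×2, O×1, T×2.
So there are 8! / (2!·2!·2!) = 5040 distinguishable arrangements.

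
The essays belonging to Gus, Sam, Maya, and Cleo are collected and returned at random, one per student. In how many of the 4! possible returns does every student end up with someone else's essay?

This is the derangement count D_4: permutations of 4 items with no fixed point.
By inclusion–exclusion this is Σ_{j=0}^{4} (−1)^j C(4,j)·(4−j)!.
Computing: 24 − 24 + 12 − 4 + 1 = 9.

9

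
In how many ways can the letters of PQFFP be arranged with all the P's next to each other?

Treat the 2 copies of P as a single block. The multiset to arrange is then {PP, F, F, Q}, 4 items in all.
That gives (4)!/(2!) = 12 arrangements.

12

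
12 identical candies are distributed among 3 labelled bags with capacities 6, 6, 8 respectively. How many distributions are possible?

By stars and bars, unrestricted non-negative solutions to x_1+…+x_3 = 12 number C(12+2,2) = 91.
Subtract solutions that violate a single cap (substitute x_i' = x_i − (cap_i+1)): x_1 ≥ 7 gives C(7,2) = 21; x_2 ≥ 7 gives C(7,2) = 21; x_3 ≥ 9 gives C(5,2) = 10. Together 52.
No two caps can be exceeded simultaneously, so the pair terms are all 0.
By inclusion–exclusion the count is 91 − 52 + 0 = 39.

39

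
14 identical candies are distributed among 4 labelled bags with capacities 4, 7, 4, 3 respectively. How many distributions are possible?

34

By stars and bars, unrestricted non-negative solutions to x_1+…+x_4 = 14 number C(14+3,3) = 680.
Subtract solutions that violate a single cap (substitute x_i' = x_i − (cap_i+1)): x_1 ≥ 5 gives C(12,3) = 220; x_2 ≥ 8 gives C(9,3) = 84; x_3 ≥ 5 gives C(12,3) = 220; x_4 ≥ 4 gives C(13,3) = 286. Together 810.
Add back pairs where two caps are both exceeded: 4 + 35 + 56 + 4 + 10 + 56 = 165.
Subtract triples: 0 + 0 + 1 + 0 = 1.
By inclusion–exclusion the count is 680 − 810 + 165 − 1 = 34.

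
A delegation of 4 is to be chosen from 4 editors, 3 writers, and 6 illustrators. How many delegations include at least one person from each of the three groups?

360

Unrestricted: C(13,4) = 715 ways to pick any 4 of the 13.
Subtract selections that omit an entire group: no editors → C(9,4) = 126; no writers → C(10,4) = 210; no illustrators → C(7,4) = 35.
Add back selections omitting two groups (i.e. drawn from a single group): C(4,4) + C(3,4) + C(6,4) = 16.
By inclusion–exclusion: 715 − 371 + 16 = 360.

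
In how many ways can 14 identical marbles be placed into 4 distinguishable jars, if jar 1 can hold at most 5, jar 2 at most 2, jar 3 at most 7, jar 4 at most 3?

19

Ignoring the caps, the number of non-negative solutions to x_1+…+x_4 = 14 is C(17,3) = 680.
Subtract solutions that violate a single cap (substitute x_i' = x_i − (cap_i+1)): x_1 ≥ 6 gives C(11,3) = 165; x_2 ≥ 3 gives C(14,3) = 364; x_3 ≥ 8 gives C(9,3) = 84; x_4 ≥ 4 gives C(13,3) = 286. Together 899.
Add back pairs where two caps are both exceeded: 56 + 1 + 35 + 20 + 120 + 10 = 242.
Subtract triples: 0 + 4 + 0 + 0 = 4.
By inclusion–exclusion the count is 680 − 899 + 242 − 4 = 19.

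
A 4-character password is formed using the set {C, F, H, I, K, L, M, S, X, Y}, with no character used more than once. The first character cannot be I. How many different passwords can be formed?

The first character has 10−1 = 9 choices (anything except I).
The remaining 3 characters are filled from the other 9 symbols without repetition: 9 × 8 × 7 = 504.
Total: 9 × 504 = 4536.

4536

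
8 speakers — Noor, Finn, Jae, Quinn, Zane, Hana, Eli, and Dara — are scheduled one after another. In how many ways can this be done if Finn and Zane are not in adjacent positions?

30240

Of the 8! = 40320 arrangements, those with Finn and Zane adjacent number 2 × 7! = 10080 (treat the pair as a block with 2 internal orders).
Complementary counting: 40320 − 10080 = 30240.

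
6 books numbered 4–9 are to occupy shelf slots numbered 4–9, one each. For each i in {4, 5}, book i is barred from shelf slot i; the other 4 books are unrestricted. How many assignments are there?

Let Aᵢ (for i ∈ {4, 5}) be the placements that put book i in its forbidden shelf slot. Any j of these fix j positions, leaving (6−j)! ways to fill the rest, and there are C(2,j) ways to pick which j.
By inclusion–exclusion, the number of valid placements is Σ_{j=0}^{2} (−1)^j C(2,j)·(6−j)!.
Computing: 720 − 240 + 24 = 504.

504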